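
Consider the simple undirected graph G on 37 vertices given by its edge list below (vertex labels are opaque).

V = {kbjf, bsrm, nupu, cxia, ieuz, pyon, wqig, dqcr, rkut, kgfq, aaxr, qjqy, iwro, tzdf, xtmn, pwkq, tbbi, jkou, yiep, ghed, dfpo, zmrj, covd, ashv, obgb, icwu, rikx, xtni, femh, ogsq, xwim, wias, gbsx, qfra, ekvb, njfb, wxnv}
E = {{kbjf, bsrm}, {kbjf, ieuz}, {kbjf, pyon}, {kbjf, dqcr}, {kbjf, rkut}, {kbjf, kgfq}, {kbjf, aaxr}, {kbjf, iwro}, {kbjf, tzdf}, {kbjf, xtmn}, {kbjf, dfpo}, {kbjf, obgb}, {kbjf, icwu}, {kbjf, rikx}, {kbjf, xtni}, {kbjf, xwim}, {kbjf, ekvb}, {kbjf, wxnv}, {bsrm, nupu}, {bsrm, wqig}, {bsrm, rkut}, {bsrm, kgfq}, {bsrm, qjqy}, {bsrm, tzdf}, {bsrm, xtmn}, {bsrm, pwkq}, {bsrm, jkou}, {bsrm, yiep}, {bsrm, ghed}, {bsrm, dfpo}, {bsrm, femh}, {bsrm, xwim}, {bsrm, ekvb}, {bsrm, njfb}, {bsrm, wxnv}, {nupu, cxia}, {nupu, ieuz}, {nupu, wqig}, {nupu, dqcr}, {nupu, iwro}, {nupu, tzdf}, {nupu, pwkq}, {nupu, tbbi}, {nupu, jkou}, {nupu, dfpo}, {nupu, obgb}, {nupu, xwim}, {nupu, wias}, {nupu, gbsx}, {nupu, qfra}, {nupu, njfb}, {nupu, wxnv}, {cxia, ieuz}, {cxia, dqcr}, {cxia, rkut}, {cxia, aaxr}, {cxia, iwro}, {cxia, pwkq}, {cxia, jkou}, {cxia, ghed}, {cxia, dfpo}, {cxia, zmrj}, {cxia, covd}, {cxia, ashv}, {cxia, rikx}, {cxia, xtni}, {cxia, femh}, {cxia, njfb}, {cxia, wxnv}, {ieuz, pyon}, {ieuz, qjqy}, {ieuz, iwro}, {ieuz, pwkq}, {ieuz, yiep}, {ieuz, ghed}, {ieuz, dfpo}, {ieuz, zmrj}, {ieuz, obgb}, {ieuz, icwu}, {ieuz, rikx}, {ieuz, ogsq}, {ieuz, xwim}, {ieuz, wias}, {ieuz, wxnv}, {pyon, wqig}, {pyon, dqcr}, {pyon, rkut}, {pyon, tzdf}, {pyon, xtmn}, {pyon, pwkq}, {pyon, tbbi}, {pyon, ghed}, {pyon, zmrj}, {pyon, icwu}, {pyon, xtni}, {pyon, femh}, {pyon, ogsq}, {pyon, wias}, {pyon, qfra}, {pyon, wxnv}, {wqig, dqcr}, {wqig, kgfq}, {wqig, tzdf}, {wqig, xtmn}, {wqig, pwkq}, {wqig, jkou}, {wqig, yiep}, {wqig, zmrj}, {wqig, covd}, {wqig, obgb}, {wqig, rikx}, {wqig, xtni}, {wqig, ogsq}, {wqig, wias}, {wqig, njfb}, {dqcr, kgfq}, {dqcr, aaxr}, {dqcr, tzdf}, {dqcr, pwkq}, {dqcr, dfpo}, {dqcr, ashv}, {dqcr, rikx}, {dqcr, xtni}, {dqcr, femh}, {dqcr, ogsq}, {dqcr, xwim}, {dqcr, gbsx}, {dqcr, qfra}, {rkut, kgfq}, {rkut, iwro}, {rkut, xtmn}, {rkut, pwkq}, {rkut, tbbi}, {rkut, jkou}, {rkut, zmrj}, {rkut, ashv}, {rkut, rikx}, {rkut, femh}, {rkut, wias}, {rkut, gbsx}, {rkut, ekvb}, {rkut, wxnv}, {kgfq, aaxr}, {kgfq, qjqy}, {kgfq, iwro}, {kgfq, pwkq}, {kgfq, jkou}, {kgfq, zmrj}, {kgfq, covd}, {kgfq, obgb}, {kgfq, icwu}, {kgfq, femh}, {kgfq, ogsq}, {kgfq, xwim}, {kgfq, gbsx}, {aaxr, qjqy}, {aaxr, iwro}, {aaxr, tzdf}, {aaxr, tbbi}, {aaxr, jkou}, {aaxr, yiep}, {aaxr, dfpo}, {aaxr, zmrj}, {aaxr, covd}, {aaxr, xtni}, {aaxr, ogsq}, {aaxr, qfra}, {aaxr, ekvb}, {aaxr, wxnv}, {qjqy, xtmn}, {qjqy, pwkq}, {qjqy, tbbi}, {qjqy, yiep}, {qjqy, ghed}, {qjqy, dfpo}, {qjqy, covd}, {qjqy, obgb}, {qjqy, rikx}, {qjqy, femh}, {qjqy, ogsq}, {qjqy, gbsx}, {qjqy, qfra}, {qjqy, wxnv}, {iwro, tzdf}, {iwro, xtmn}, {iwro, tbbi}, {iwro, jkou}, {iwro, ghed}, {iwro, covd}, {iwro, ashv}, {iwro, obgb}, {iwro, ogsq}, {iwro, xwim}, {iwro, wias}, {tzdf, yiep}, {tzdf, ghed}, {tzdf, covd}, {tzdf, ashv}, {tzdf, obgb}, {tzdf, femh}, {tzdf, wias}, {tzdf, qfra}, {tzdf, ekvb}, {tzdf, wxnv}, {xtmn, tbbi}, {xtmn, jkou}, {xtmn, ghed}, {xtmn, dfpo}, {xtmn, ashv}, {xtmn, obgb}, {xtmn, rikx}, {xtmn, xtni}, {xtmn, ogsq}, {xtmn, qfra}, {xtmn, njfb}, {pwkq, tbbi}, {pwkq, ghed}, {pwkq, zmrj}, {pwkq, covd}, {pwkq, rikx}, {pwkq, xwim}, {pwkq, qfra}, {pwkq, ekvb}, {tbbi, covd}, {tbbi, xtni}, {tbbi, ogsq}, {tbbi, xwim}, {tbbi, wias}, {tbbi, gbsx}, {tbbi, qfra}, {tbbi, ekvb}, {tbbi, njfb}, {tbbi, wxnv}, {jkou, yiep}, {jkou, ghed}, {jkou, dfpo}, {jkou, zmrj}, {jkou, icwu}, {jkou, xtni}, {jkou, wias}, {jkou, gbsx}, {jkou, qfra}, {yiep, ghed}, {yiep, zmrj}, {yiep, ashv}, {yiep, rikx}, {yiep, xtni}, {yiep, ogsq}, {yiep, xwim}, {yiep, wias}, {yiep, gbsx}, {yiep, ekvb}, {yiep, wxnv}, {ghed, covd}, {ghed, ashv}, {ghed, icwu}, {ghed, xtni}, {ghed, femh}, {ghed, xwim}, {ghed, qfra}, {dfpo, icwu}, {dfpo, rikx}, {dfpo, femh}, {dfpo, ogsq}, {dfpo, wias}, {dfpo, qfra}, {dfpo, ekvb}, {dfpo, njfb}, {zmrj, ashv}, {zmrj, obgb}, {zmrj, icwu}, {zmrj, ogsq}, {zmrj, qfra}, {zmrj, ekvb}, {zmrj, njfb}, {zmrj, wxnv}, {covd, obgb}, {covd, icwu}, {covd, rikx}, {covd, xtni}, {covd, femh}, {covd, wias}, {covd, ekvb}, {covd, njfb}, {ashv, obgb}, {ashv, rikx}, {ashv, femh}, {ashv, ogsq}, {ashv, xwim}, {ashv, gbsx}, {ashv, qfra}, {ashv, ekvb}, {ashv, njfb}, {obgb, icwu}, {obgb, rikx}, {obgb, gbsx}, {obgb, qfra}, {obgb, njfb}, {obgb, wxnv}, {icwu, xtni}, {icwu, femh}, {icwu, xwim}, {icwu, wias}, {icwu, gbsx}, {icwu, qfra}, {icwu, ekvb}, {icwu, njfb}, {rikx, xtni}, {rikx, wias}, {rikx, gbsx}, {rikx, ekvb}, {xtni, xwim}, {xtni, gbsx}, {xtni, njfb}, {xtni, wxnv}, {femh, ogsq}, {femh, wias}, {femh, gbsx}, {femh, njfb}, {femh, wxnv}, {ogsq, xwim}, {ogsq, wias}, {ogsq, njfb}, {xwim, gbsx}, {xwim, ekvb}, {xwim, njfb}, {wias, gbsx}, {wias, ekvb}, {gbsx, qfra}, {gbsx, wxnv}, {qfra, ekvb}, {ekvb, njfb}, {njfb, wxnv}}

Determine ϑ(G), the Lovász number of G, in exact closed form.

Vertex kgfq has 18 neighbors: kbjf, bsrm, wqig, dqcr, rkut, aaxr, qjqy, iwro, pwkq, jkou, zmrj, covd, obgb, icwu, femh, ogsq, xwim, gbsx.
N(ekvb) = {kbjf, bsrm, rkut, aaxr, tzdf, pwkq, tbbi, yiep, dfpo, zmrj, covd, ashv, icwu, rikx, xwim, wias, qfra, njfb}, |N(ekvb)| = 18.
deg(gbsx) = 18; N(gbsx) = {nupu, dqcr, rkut, kgfq, qjqy, tbbi, jkou, yiep, ashv, obgb, icwu, rikx, xtni, femh, xwim, wias, qfra, wxnv}.
Vertex ghed has 18 neighbors: bsrm, cxia, ieuz, pyon, qjqy, iwro, tzdf, xtmn, pwkq, jkou, yiep, covd, ashv, icwu, xtni, femh, xwim, qfra.
Every vertex has degree 18 (N=37); strongly regular (37,18,8,9).
A has 3 distinct eigenvalues ≈ [18.0, 2.541, -3.541].
−37·(-sqrt(37)/2 - 1/2) / ((18)−(-sqrt(37)/2 - 1/2)) = sqrt(37) = ϑ(G).
≈ 6.082762530 (to 9 d.p.).

sqrt(37)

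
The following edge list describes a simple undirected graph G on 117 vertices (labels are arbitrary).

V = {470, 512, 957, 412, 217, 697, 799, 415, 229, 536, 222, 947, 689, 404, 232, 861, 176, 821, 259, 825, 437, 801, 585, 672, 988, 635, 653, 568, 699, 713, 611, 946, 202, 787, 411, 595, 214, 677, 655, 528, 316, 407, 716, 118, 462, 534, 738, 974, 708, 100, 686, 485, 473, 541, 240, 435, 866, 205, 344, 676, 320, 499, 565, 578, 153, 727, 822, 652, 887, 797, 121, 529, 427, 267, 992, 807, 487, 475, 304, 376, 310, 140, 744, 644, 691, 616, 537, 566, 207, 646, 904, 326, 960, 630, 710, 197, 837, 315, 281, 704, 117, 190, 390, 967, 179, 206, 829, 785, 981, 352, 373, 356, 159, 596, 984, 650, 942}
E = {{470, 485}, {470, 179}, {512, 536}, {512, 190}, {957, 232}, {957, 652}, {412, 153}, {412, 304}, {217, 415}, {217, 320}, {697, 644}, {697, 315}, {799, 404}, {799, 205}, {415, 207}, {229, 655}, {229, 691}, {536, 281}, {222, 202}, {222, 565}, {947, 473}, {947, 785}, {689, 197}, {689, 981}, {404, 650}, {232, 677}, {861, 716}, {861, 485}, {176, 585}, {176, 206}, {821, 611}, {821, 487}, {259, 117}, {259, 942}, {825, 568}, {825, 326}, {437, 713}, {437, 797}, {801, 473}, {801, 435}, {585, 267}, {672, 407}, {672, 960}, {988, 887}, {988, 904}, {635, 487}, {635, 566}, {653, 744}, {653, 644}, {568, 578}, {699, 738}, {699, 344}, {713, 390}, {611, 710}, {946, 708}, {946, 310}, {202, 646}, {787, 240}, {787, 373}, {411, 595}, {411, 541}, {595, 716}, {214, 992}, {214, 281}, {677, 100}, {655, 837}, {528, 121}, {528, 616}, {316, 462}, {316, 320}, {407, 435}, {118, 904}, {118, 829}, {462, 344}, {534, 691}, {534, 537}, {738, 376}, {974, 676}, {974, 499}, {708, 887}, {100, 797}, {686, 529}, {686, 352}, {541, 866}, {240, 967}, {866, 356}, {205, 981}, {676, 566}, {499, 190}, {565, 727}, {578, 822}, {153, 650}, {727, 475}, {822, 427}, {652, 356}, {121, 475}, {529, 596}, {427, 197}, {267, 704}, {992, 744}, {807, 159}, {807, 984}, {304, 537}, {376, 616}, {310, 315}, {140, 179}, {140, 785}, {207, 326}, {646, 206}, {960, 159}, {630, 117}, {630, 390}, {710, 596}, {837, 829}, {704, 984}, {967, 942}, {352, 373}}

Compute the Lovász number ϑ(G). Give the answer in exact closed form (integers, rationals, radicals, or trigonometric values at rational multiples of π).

N(499) = {974, 190}, |N(499)| = 2.
deg(528) = 2; N(528) = {121, 616}.
N(373) = {787, 352}, |N(373)| = 2.
N(967) = {240, 942}, |N(967)| = 2.
2-regular, N=117; a single 117-cycle (edge-transitive).
A has 59 distinct eigenvalues ≈ [2.0, 1.99712, 1.98848, 1.9741, 1.95403, 1.92833, 1.89707, 1.86034, 1.81825, 1.77091, 1.71847, 1.66107, 1.59889, 1.53209, 1.46087, 1.38545, 1.30603, 1.22284, 1.13613, 1.04614, 0.95314, 0.85739, 0.75916, 0.65875, 0.55643, 0.45252, 0.3473, 0.24107, 0.13416, 0.02685, -0.08053, -0.18768, -0.29429, -0.40005, -0.50466, -0.60781, -0.70921, -0.80856, -0.90559, -1.0, -1.09153, -1.17991, -1.26489, -1.34622, -1.42367, -1.49702, -1.56605, -1.63057, -1.69038, -1.74532, -1.79523, -1.83996, -1.87939, -1.91339, -1.94188, -1.96478, -1.982, -1.99351, -1.99928].
−117·(-2*cos(pi/117)) / ((2)−(-2*cos(pi/117))) = 117*cos(pi/117)/(cos(pi/117) + 1) = ϑ(G).
Numerically 58.489454.
α=58, χ(Ḡ)=59; ϑ=117*cos(pi/117)/(cos(pi/117) + 1) lies between (both strict).

117*cos(pi/117)/(cos(pi/117) + 1)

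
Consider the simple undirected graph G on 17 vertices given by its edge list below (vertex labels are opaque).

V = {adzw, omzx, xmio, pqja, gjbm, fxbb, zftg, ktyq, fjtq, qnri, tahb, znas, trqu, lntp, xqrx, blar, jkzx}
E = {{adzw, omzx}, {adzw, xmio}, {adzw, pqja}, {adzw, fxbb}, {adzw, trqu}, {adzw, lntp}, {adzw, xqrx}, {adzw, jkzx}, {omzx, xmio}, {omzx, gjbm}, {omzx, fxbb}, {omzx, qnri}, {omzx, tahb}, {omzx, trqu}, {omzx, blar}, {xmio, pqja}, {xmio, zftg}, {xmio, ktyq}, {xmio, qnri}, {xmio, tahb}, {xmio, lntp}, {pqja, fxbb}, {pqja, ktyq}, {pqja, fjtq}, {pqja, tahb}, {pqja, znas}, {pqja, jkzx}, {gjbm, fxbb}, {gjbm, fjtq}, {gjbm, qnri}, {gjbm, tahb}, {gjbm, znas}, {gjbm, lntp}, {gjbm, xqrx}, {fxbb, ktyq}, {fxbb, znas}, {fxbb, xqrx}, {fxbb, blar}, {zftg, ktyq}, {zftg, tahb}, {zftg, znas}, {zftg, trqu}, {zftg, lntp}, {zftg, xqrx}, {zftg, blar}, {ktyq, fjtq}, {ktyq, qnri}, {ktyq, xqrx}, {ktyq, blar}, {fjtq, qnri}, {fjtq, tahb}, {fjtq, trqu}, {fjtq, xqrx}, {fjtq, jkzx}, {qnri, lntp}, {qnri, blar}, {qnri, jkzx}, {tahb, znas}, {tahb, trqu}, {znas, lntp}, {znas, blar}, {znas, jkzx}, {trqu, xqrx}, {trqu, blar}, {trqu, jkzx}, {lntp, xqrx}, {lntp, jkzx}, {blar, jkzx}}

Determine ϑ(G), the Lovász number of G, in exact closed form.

N(ktyq) = {xmio, pqja, fxbb, zftg, fjtq, qnri, xqrx, blar}, |N(ktyq)| = 8.
N(fxbb) = {adzw, omzx, pqja, gjbm, ktyq, znas, xqrx, blar}, |N(fxbb)| = 8.
N(lntp) = {adzw, xmio, gjbm, zftg, qnri, znas, xqrx, jkzx}, |N(lntp)| = 8.
N(adzw) = {omzx, xmio, pqja, fxbb, trqu, lntp, xqrx, jkzx}, |N(adzw)| = 8.
Every vertex has degree 8 (N=17); strongly regular (17,8,3,4).
Distinct eigenvalues (to 3 d.p.): [8.0, 1.562, -2.562].
−17·(-sqrt(17)/2 - 1/2) / ((8)−(-sqrt(17)/2 - 1/2)) = sqrt(17) = ϑ(G).
Numerically 4.123106.

sqrt(17)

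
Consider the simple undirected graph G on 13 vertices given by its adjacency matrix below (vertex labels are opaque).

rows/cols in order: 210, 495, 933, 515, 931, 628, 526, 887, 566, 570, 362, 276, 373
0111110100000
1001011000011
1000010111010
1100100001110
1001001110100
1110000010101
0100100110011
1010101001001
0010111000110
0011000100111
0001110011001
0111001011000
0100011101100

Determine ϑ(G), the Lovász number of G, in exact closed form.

deg(931) = 6; N(931) = {210, 515, 526, 887, 566, 362}.
deg(373) = 6; N(373) = {495, 628, 526, 887, 570, 362}.
N(515) = {210, 495, 931, 570, 362, 276}, |N(515)| = 6.
N(628) = {210, 495, 933, 566, 362, 373}, |N(628)| = 6.
Every vertex has degree 6 (N=13); SR(13,6,2,3) — a Paley graph.
A has 3 distinct eigenvalues ≈ [6.0, 1.3028, -2.3028].
With N=13: ϑ(G) = 13·(-(-sqrt(13)/2 - 1/2))/(6−(-sqrt(13)/2 - 1/2)) = sqrt(13).
ϑ(G) ≈ 3.6056.

sqrt(13)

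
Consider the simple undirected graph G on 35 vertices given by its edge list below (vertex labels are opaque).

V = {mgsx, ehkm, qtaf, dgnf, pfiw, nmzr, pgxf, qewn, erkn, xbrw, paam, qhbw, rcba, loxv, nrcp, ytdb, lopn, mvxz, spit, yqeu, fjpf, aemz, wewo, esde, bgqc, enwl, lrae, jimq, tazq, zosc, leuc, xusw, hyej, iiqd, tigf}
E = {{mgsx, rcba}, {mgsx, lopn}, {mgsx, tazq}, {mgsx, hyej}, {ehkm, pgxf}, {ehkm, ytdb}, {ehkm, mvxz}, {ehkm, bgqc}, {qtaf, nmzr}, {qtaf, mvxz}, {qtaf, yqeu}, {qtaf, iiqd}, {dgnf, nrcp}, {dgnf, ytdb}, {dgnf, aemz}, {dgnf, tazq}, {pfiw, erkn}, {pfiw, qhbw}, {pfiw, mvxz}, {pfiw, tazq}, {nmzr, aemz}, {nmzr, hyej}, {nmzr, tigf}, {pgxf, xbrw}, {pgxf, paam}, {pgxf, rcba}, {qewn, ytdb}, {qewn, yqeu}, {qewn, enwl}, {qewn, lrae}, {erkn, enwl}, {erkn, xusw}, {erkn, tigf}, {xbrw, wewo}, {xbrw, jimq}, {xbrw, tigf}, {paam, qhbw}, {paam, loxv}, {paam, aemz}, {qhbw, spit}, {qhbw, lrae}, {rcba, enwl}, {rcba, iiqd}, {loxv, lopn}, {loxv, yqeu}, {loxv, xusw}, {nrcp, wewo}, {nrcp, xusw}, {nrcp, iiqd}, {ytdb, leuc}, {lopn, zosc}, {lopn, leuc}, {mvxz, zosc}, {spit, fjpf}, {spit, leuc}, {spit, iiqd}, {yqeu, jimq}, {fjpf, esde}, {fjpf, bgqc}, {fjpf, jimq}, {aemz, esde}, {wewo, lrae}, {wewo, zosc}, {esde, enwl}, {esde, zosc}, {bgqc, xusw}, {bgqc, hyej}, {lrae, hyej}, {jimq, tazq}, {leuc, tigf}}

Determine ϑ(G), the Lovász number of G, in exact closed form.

Vertex nrcp has 4 neighbors: dgnf, wewo, xusw, iiqd.
N(zosc) = {lopn, mvxz, wewo, esde}, |N(zosc)| = 4.
deg(aemz) = 4; N(aemz) = {dgnf, nmzr, paam, esde}.
deg(lopn) = 4; N(lopn) = {mgsx, loxv, zosc, leuc}.
4-regular, N=35; this is K(7,3), the Kneser graph.
The 4 distinct eigenvalues: [4.0, 2.0, -1.0, -3.0].
ϑ = −N·λ_min/(λ_max−λ_min) = −35·(-3)/(4−(-3)) = 15.
≈ 15.00000 (to 5 d.p.).

15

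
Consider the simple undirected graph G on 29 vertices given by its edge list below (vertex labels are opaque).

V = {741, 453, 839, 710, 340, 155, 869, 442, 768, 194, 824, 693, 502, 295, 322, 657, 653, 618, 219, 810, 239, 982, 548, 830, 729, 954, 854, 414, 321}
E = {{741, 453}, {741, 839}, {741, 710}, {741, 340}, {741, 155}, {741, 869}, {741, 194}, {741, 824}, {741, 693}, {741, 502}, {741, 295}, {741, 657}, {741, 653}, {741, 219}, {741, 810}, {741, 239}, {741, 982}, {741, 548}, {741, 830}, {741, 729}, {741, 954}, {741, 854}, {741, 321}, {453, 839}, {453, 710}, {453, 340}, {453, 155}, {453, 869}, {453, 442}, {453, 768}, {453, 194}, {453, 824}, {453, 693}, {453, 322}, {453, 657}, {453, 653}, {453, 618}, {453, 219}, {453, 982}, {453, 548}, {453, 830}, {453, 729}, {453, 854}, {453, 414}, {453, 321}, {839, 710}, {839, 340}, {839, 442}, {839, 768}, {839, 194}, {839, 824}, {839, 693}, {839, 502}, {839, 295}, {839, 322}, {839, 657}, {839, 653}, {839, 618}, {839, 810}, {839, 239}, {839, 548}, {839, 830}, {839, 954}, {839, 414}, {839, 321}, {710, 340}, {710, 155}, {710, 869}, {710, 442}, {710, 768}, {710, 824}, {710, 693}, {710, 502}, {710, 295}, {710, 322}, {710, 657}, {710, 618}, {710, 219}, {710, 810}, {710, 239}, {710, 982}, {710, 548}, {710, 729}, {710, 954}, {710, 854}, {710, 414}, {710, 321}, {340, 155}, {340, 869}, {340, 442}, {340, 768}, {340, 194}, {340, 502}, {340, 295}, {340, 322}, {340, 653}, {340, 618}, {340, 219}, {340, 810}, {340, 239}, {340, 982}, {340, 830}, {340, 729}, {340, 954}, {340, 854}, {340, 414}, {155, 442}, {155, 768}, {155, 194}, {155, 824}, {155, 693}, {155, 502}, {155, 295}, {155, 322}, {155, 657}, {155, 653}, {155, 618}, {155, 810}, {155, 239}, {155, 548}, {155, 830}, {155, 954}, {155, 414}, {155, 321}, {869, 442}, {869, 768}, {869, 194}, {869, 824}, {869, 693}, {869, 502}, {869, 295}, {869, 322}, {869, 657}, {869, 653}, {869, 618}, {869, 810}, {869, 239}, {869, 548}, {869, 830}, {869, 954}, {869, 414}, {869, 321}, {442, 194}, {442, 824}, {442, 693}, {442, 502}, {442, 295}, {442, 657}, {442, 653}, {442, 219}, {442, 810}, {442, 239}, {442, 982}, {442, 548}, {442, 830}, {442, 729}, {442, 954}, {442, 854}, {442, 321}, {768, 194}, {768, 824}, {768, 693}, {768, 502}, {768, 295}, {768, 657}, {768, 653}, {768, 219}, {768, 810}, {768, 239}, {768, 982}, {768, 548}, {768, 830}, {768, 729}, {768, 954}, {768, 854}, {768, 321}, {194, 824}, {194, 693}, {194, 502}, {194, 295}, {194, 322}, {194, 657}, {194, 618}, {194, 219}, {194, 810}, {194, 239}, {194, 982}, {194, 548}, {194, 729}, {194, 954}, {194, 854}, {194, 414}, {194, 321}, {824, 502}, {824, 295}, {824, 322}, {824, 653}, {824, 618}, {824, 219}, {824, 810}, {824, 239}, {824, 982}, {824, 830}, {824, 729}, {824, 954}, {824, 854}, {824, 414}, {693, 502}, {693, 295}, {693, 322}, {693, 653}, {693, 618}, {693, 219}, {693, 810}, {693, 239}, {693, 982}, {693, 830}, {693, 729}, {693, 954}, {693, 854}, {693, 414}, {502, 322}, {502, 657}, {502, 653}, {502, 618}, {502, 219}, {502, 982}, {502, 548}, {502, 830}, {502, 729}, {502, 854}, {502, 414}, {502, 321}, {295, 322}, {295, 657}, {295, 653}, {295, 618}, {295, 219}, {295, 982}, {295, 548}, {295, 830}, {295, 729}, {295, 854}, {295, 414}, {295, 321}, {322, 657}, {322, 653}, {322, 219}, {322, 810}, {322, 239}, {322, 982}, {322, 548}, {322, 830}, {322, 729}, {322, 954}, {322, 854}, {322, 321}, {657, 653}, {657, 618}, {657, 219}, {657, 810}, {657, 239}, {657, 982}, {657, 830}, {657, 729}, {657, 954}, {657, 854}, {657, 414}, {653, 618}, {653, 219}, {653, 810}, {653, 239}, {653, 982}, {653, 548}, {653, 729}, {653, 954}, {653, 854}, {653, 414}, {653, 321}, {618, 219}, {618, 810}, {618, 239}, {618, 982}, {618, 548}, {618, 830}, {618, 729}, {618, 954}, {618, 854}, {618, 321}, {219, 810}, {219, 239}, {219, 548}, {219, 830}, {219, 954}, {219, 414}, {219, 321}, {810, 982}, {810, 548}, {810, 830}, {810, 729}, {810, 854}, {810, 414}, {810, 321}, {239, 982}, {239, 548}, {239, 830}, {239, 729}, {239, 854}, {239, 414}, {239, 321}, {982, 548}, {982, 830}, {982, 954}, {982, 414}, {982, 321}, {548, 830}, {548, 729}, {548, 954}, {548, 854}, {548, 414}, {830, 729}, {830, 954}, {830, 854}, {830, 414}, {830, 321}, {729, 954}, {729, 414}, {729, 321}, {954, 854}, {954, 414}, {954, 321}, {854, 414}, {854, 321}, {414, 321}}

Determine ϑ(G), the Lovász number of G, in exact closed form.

N(219) = {741, 453, 710, 340, 442, 768, 194, 824, 693, 502, 295, 322, 657, 653, 618, 810, 239, 548, 830, 954, 414, 321}, |N(219)| = 22.
deg(453) = 23; N(453) = {741, 839, 710, 340, 155, 869, 442, 768, 194, 824, 693, 322, 657, 653, 618, 219, 982, 548, 830, 729, 854, 414, 321}.
deg(340) = 23; N(340) = {741, 453, 839, 710, 155, 869, 442, 768, 194, 502, 295, 322, 653, 618, 219, 810, 239, 982, 830, 729, 954, 854, 414}.
deg(982) = 22; N(982) = {741, 453, 710, 340, 442, 768, 194, 824, 693, 502, 295, 322, 657, 653, 618, 810, 239, 548, 830, 954, 414, 321}.
K_{7,6,6,6,4} (perfect); ϑ(G) = α(G) = max{7,6,6,6,4} = 7.
= 7.00000000… (decimal).
α=7, χ(Ḡ)=7; ϑ=7 lies between (collapsed).

7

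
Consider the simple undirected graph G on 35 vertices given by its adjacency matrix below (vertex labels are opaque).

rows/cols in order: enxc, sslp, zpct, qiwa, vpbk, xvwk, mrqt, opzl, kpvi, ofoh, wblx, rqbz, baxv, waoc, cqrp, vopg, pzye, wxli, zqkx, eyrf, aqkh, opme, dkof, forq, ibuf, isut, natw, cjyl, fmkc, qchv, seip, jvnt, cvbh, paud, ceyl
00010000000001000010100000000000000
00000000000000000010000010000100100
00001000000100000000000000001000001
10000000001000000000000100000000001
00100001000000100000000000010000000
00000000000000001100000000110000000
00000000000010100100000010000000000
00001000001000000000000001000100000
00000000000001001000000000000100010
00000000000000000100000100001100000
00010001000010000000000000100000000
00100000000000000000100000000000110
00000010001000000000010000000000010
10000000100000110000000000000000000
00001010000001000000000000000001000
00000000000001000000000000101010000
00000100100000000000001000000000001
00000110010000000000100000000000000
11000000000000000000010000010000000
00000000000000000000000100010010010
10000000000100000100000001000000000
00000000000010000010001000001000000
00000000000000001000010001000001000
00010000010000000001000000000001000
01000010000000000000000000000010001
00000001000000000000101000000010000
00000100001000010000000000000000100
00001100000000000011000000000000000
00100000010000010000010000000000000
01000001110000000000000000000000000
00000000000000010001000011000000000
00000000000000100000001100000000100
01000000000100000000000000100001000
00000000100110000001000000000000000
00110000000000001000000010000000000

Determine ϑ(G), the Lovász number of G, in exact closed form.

N(aqkh) = {enxc, rqbz, wxli, isut}, |N(aqkh)| = 4.
N(zpct) = {vpbk, rqbz, fmkc, ceyl}, |N(zpct)| = 4.
deg(zqkx) = 4; N(zqkx) = {enxc, sslp, opme, cjyl}.
N(jvnt) = {cqrp, dkof, forq, cvbh}, |N(jvnt)| = 4.
Every vertex has degree 4 (N=35); this is K(7,3), the Kneser graph.
spec(A) ≈ [4.0, 2.0, -1.0, -3.0] (distinct, 3 d.p.).
λ_max=4, λ_min=-3; ϑ = −35·λ_min/(λ_max−λ_min) = 15.
= 15.000000… (decimal).

15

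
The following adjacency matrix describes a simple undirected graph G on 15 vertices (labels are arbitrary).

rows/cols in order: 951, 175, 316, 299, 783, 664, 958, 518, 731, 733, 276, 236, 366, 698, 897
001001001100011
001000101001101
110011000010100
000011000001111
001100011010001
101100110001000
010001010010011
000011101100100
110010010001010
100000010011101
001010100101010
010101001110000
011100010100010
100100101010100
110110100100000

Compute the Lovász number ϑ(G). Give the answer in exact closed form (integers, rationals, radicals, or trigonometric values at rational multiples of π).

deg(783) = 6; N(783) = {316, 299, 518, 731, 276, 897}.
N(236) = {175, 299, 664, 731, 733, 276}, |N(236)| = 6.
N(731) = {951, 175, 783, 518, 236, 698}, |N(731)| = 6.
N(951) = {316, 664, 731, 733, 698, 897}, |N(951)| = 6.
G on 15 vertices is 6-regular; Kneser K(6,2) on C(6,2)=15 vertices.
spec(A) ≈ [6.0, 1.0, -3.0] (distinct, 6 d.p.).
With N=15: ϑ(G) = 15·(-1*(-3))/(6−(-3)) = 5.
ϑ(G) ≈ 5.000000000.

5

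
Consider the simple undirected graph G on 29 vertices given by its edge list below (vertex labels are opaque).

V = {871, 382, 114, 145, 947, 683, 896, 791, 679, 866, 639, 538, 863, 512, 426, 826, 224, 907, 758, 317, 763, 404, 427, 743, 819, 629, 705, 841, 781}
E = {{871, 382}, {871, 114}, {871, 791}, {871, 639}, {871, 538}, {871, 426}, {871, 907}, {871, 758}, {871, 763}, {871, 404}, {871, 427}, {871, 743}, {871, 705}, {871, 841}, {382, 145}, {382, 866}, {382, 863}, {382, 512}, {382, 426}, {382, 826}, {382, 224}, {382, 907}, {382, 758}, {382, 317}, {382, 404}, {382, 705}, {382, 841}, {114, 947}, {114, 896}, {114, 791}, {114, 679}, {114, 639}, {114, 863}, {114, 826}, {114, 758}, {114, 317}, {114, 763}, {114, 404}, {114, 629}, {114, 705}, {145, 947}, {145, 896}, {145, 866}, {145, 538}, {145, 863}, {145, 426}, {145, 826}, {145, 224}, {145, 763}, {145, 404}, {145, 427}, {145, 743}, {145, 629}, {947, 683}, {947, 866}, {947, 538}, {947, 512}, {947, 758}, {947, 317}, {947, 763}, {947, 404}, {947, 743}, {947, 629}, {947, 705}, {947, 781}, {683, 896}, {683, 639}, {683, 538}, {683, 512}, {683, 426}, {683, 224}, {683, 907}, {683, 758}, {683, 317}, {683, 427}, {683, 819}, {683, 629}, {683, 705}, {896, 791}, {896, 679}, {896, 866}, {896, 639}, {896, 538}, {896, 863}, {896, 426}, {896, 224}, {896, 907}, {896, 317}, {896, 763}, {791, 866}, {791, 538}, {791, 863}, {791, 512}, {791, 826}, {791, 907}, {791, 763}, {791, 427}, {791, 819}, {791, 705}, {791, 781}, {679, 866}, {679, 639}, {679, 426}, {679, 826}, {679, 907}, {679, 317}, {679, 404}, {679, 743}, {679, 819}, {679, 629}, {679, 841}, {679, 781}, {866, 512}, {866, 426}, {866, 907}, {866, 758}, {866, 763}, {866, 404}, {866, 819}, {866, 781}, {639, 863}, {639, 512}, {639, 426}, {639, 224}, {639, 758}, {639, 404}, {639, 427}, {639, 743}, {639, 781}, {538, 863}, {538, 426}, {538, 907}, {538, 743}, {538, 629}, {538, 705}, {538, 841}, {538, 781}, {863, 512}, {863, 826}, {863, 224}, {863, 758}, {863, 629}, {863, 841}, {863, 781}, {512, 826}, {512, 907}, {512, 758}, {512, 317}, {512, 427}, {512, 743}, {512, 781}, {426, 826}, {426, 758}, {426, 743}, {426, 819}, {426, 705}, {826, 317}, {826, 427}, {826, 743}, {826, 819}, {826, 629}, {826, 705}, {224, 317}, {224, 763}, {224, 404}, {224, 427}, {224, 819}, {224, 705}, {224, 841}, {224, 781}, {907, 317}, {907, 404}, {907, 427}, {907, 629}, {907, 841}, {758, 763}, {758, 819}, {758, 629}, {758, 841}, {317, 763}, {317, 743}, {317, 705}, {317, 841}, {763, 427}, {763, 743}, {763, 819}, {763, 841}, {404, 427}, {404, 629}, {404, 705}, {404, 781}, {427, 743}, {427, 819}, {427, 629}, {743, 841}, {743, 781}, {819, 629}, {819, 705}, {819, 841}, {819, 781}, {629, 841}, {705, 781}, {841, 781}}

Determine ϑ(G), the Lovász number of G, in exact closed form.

sqrt(29)

N(404) = {871, 382, 114, 145, 947, 679, 866, 639, 224, 907, 427, 629, 705, 781}, |N(404)| = 14.
Vertex 791 has 14 neighbors: 871, 114, 896, 866, 538, 863, 512, 826, 907, 763, 427, 819, 705, 781.
deg(705) = 14; N(705) = {871, 382, 114, 947, 683, 791, 538, 426, 826, 224, 317, 404, 819, 781}.
Vertex 114 has 14 neighbors: 871, 947, 896, 791, 679, 639, 863, 826, 758, 317, 763, 404, 629, 705.
Regular of degree 14 on 29 vertices: Paley(29): SR with (k,λ,μ)=(14,6,7).
A has 3 distinct eigenvalues ≈ [14.0, 2.192582, -3.192582].
λ_max=14, λ_min=-sqrt(29)/2 - 1/2; ϑ = −29·λ_min/(λ_max−λ_min) = sqrt(29).
Numerically 5.38516481.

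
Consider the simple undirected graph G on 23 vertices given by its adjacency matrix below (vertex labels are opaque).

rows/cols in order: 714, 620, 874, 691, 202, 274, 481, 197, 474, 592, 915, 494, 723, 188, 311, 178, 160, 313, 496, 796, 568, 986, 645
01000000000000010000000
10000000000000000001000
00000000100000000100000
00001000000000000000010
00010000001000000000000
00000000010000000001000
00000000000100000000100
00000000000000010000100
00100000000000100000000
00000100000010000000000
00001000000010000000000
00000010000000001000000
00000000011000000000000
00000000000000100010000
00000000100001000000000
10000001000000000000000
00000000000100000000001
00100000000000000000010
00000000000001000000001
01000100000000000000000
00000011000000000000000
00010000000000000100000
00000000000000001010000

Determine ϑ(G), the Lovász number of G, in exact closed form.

N(160) = {494, 645}, |N(160)| = 2.
deg(311) = 2; N(311) = {474, 188}.
deg(874) = 2; N(874) = {474, 313}.
N(188) = {311, 496}, |N(188)| = 2.
Regular of degree 2 on 23 vertices: the odd cycle C_{23}.
The 12 distinct eigenvalues: [2.0, 1.9258, 1.7088, 1.3651, 0.9201, 0.4069, -0.1365, -0.6698, -1.1534, -1.5514, -1.8344, -1.9814].
−23·(-2*cos(pi/23)) / ((2)−(-2*cos(pi/23))) = 23*cos(pi/23)/(cos(pi/23) + 1) = ϑ(G).
ϑ(G) ≈ 11.44619.
Check 11 ≤ 23*cos(pi/23)/(cos(pi/23) + 1) ≤ 12: both strict.

23*cos(pi/23)/(cos(pi/23) + 1)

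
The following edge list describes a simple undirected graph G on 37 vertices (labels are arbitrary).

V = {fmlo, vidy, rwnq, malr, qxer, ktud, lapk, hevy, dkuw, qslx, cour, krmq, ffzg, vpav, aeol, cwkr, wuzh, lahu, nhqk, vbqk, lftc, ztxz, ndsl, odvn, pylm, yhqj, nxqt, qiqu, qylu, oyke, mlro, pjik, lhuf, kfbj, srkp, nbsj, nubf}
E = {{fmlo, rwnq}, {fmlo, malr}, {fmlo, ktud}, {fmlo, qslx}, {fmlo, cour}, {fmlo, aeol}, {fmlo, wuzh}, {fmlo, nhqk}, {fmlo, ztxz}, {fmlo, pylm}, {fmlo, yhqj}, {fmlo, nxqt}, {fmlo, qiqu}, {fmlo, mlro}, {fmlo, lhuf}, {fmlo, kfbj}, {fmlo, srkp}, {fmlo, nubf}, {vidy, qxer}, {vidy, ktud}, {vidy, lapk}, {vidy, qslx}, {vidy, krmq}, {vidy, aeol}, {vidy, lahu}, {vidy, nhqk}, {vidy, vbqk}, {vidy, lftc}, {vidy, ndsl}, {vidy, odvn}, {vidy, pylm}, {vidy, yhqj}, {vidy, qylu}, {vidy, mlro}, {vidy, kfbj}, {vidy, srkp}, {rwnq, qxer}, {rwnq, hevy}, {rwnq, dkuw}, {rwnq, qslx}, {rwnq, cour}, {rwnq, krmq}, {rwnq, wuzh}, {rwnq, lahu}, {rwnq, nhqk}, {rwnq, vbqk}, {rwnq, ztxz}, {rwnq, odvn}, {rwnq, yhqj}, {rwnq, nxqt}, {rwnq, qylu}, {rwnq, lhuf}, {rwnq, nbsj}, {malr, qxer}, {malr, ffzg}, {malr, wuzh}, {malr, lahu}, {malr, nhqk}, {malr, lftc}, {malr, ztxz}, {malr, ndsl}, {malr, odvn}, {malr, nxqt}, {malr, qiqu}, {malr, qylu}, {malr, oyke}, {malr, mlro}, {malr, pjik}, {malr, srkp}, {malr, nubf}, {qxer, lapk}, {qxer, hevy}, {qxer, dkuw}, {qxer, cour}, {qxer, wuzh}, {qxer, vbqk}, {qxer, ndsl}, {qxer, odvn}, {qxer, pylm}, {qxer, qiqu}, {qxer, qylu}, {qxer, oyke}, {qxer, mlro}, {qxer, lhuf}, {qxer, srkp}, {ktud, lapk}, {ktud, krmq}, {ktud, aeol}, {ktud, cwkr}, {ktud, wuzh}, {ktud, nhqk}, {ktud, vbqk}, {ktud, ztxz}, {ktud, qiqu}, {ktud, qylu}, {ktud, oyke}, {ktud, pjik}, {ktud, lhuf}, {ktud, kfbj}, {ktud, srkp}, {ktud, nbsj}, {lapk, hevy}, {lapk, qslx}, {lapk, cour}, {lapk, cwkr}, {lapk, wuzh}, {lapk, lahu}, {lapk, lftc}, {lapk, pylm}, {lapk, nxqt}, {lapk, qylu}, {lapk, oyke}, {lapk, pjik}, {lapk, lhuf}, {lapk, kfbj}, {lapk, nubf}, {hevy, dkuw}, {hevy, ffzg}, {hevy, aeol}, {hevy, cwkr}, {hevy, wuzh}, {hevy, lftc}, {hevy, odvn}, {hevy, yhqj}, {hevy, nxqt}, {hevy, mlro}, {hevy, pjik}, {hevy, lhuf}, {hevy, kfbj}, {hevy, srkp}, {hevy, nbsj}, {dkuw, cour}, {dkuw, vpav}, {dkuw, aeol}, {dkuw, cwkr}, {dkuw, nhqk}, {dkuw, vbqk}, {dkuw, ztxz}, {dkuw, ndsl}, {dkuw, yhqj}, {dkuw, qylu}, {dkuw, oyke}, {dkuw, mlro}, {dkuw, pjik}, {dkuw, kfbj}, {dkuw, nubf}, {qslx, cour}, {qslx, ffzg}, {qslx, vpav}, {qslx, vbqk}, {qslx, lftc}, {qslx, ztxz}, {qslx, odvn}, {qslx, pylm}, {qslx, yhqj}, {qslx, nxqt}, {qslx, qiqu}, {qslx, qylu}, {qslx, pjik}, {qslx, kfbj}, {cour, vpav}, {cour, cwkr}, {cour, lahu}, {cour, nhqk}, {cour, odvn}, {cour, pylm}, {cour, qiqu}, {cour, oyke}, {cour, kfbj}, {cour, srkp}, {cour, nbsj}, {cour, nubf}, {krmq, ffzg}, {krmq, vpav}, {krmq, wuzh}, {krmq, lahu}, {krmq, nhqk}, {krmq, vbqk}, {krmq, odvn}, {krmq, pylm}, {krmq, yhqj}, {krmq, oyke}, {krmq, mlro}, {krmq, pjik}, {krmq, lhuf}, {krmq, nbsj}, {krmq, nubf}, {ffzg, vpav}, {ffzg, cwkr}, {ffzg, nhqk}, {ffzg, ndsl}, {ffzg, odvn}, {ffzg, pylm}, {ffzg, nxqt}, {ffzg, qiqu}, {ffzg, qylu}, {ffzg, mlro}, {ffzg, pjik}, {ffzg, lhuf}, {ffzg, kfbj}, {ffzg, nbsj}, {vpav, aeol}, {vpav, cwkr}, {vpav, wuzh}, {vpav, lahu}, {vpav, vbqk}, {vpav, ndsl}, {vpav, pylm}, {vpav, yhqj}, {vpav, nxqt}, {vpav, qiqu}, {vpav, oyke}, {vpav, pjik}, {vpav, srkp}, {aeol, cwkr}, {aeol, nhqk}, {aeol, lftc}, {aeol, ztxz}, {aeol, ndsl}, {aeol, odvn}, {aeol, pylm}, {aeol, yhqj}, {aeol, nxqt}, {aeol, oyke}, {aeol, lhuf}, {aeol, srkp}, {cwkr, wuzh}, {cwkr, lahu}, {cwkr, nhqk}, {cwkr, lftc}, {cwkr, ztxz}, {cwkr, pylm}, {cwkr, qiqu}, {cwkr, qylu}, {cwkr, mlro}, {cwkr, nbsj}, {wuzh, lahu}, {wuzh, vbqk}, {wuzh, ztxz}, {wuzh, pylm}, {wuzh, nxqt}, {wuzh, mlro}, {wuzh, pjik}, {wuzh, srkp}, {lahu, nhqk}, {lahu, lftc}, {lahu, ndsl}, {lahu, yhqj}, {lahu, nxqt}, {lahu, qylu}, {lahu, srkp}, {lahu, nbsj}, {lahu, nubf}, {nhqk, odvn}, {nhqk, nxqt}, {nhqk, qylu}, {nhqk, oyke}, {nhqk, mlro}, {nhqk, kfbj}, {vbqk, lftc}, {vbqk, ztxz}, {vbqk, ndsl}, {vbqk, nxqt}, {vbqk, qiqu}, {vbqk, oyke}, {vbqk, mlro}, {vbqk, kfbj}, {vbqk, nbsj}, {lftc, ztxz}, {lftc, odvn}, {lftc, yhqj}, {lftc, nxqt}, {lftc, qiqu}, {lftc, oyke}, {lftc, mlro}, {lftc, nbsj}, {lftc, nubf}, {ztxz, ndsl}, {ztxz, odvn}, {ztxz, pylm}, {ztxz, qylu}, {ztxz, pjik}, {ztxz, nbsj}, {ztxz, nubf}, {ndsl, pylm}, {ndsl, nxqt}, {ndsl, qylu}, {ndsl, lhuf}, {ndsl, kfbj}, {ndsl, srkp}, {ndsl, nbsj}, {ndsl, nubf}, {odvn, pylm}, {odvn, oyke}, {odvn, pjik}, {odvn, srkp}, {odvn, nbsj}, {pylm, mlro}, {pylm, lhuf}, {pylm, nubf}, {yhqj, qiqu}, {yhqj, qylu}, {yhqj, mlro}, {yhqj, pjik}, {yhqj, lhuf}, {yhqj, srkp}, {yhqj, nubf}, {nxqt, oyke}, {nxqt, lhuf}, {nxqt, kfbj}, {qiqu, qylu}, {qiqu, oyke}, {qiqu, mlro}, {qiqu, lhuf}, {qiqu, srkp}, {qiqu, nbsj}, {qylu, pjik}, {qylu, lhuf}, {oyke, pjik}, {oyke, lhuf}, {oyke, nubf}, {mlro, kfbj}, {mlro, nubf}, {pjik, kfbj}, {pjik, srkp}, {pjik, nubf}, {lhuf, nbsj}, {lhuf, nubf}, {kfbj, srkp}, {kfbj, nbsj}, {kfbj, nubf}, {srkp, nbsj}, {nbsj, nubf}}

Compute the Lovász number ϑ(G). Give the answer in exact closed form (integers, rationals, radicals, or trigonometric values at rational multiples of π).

sqrt(37)

N(oyke) = {malr, qxer, ktud, lapk, dkuw, cour, krmq, vpav, aeol, nhqk, vbqk, lftc, odvn, nxqt, qiqu, pjik, lhuf, nubf}, |N(oyke)| = 18.
Vertex qiqu has 18 neighbors: fmlo, malr, qxer, ktud, qslx, cour, ffzg, vpav, cwkr, vbqk, lftc, yhqj, qylu, oyke, mlro, lhuf, srkp, nbsj.
Vertex kfbj has 18 neighbors: fmlo, vidy, ktud, lapk, hevy, dkuw, qslx, cour, ffzg, nhqk, vbqk, ndsl, nxqt, mlro, pjik, srkp, nbsj, nubf.
Vertex cour has 18 neighbors: fmlo, rwnq, qxer, lapk, dkuw, qslx, vpav, cwkr, lahu, nhqk, odvn, pylm, qiqu, oyke, kfbj, srkp, nbsj, nubf.
G on 37 vertices is 18-regular; SR(37,18,8,9) — a Paley graph.
The 3 distinct eigenvalues: [18.0, 2.541381, -3.541381].
−37·(-sqrt(37)/2 - 1/2) / ((18)−(-sqrt(37)/2 - 1/2)) = sqrt(37) = ϑ(G).
= 6.0828… (decimal).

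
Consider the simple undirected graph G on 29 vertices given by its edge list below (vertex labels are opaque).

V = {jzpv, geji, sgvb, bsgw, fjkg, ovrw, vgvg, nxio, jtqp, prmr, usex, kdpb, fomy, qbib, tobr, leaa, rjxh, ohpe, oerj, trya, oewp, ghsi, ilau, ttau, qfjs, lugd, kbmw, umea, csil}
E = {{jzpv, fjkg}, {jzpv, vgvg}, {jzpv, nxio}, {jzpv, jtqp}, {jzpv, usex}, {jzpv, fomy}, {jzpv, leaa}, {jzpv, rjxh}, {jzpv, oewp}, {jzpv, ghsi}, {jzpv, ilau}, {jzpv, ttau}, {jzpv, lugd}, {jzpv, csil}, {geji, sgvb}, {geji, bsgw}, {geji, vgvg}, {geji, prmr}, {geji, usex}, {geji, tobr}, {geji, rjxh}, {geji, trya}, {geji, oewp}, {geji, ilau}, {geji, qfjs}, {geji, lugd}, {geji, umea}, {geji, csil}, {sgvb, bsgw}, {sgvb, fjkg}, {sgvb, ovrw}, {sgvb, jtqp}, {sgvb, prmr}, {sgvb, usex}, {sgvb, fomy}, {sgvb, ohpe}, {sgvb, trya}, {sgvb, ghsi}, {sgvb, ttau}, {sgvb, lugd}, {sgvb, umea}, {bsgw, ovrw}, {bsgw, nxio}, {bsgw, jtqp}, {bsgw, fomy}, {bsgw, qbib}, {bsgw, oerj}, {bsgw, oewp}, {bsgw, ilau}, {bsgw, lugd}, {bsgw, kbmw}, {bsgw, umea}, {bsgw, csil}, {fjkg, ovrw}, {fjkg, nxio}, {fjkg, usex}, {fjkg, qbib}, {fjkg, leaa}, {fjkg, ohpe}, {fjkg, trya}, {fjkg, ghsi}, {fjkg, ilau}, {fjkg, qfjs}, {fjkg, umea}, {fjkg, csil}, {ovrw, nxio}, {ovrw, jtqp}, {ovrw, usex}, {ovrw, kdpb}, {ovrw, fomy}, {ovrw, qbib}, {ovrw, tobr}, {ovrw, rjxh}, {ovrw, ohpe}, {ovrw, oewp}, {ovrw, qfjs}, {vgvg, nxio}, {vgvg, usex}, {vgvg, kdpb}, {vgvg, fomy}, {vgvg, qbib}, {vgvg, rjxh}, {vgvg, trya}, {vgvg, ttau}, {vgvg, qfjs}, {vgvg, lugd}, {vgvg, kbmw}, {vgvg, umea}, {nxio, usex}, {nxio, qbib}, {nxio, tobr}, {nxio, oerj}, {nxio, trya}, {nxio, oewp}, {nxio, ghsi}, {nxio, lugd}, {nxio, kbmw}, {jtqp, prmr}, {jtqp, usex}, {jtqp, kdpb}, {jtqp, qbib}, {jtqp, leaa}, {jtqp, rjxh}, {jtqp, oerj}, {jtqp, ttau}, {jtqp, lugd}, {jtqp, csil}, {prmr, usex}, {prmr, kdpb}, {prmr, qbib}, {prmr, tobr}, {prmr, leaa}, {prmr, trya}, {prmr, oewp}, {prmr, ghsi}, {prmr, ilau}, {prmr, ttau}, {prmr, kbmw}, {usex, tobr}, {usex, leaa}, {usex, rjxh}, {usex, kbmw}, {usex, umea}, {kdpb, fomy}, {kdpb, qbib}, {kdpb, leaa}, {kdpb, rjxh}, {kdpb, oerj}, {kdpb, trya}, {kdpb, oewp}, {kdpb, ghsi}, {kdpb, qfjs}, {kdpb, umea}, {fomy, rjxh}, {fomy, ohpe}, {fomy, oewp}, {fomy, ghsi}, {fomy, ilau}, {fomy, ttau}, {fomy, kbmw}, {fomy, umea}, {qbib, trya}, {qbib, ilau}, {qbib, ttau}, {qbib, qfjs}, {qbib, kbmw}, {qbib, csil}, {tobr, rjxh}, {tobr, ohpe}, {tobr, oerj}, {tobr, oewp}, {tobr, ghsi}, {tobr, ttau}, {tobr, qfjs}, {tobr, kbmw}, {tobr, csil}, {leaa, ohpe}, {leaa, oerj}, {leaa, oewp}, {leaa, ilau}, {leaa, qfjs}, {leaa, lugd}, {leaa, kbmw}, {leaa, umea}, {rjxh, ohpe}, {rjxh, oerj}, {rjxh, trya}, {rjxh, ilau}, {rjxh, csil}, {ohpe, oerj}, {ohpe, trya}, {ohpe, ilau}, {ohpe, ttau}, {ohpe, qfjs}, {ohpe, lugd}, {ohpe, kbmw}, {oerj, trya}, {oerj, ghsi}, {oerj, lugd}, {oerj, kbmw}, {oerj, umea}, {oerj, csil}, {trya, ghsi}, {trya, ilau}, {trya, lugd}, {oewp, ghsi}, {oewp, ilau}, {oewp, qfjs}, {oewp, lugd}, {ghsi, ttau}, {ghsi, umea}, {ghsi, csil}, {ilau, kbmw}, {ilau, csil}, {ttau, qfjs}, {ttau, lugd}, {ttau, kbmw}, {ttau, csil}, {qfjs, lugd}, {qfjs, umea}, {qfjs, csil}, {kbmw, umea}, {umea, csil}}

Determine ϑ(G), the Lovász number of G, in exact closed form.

sqrt(29)

deg(tobr) = 14; N(tobr) = {geji, ovrw, nxio, prmr, usex, rjxh, ohpe, oerj, oewp, ghsi, ttau, qfjs, kbmw, csil}.
N(usex) = {jzpv, geji, sgvb, fjkg, ovrw, vgvg, nxio, jtqp, prmr, tobr, leaa, rjxh, kbmw, umea}, |N(usex)| = 14.
Vertex qbib has 14 neighbors: bsgw, fjkg, ovrw, vgvg, nxio, jtqp, prmr, kdpb, trya, ilau, ttau, qfjs, kbmw, csil.
deg(ilau) = 14; N(ilau) = {jzpv, geji, bsgw, fjkg, prmr, fomy, qbib, leaa, rjxh, ohpe, trya, oewp, kbmw, csil}.
29-vertex 14-regular graph: Paley(29): SR with (k,λ,μ)=(14,6,7).
spec(A) ≈ [14.0, 2.1926, -3.1926] (distinct, 4 d.p.).
−29·(-sqrt(29)/2 - 1/2) / ((14)−(-sqrt(29)/2 - 1/2)) = sqrt(29) = ϑ(G).
ϑ(G) ≈ 5.3851648.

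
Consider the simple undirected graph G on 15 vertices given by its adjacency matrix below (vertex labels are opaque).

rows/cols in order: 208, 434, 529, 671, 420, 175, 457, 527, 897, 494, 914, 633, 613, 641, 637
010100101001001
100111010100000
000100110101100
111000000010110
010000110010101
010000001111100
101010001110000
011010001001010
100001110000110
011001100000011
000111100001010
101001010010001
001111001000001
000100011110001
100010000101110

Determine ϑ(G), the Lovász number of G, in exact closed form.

deg(641) = 6; N(641) = {671, 527, 897, 494, 914, 637}.
deg(914) = 6; N(914) = {671, 420, 175, 457, 633, 641}.
Vertex 637 has 6 neighbors: 208, 420, 494, 633, 613, 641.
deg(420) = 6; N(420) = {434, 457, 527, 914, 613, 637}.
6-regular, N=15; Kneser-type, 2-subsets of [6].
Distinct eigenvalues (to 5 d.p.): [6.0, 1.0, -3.0].
ϑ = −N·λ_min/(λ_max−λ_min) = −15·(-3)/(6−(-3)) = 5.
ϑ(G) ≈ 5.000000000.

5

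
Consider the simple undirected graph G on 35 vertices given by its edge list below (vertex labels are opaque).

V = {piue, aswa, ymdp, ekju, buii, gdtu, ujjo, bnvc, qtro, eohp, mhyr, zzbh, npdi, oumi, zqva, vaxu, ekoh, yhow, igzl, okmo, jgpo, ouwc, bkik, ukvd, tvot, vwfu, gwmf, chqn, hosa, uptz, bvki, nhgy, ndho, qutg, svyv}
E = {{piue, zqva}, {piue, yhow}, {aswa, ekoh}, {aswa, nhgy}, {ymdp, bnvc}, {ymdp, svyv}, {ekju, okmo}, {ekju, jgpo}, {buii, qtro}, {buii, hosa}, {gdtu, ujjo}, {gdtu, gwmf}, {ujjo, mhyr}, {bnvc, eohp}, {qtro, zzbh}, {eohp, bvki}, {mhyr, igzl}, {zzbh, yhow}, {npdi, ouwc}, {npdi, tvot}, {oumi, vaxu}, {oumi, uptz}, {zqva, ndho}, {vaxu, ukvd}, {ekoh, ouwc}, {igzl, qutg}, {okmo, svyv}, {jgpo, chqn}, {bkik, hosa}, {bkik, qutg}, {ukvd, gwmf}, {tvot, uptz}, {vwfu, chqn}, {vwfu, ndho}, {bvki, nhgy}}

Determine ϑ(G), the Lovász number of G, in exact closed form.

35*cos(pi/35)/(cos(pi/35) + 1)

N(ouwc) = {npdi, ekoh}, |N(ouwc)| = 2.
Vertex bnvc has 2 neighbors: ymdp, eohp.
N(svyv) = {ymdp, okmo}, |N(svyv)| = 2.
Vertex okmo has 2 neighbors: ekju, svyv.
Every vertex has degree 2 (N=35); the odd cycle C_{35}.
Distinct eigenvalues (to 5 d.p.): [2.0, 1.96786, 1.87247, 1.7169, 1.50614, 1.24698, 0.94774, 0.61803, 0.26847, -0.08973, -0.44504, -0.78605, -1.10179, -1.38213, -1.61803, -1.80194, -1.92793, -1.99195].
λ_max=2, λ_min=-2*cos(pi/35); ϑ = −35·λ_min/(λ_max−λ_min) = 35*cos(pi/35)/(cos(pi/35) + 1).
Numerically 17.46470.
α=17, χ(Ḡ)=18; ϑ=35*cos(pi/35)/(cos(pi/35) + 1) lies between (both strict).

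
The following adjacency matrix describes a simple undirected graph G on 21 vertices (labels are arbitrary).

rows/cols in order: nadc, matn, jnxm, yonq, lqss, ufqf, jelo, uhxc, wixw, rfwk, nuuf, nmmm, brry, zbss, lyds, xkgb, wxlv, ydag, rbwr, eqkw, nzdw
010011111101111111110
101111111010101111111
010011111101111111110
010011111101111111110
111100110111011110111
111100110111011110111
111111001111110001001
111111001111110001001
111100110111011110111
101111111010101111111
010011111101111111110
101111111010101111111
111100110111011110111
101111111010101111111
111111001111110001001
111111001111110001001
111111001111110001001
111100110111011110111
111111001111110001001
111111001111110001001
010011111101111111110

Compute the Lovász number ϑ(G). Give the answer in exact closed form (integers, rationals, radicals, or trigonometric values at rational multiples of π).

7

deg(ydag) = 16; N(ydag) = {nadc, matn, jnxm, yonq, jelo, uhxc, rfwk, nuuf, nmmm, zbss, lyds, xkgb, wxlv, rbwr, eqkw, nzdw}.
deg(xkgb) = 14; N(xkgb) = {nadc, matn, jnxm, yonq, lqss, ufqf, wixw, rfwk, nuuf, nmmm, brry, zbss, ydag, nzdw}.
deg(jnxm) = 16; N(jnxm) = {matn, lqss, ufqf, jelo, uhxc, wixw, rfwk, nmmm, brry, zbss, lyds, xkgb, wxlv, ydag, rbwr, eqkw}.
N(rbwr) = {nadc, matn, jnxm, yonq, lqss, ufqf, wixw, rfwk, nuuf, nmmm, brry, zbss, ydag, nzdw}, |N(rbwr)| = 14.
G = K_{7,5,5,4}: α = 7 = χ(Ḡ), so ϑ = 7.
≈ 7.0000 (to 4 d.p.).
Sandwich: α(G)=7 ≤ ϑ(G)=7 ≤ χ(Ḡ)=7 (collapsed).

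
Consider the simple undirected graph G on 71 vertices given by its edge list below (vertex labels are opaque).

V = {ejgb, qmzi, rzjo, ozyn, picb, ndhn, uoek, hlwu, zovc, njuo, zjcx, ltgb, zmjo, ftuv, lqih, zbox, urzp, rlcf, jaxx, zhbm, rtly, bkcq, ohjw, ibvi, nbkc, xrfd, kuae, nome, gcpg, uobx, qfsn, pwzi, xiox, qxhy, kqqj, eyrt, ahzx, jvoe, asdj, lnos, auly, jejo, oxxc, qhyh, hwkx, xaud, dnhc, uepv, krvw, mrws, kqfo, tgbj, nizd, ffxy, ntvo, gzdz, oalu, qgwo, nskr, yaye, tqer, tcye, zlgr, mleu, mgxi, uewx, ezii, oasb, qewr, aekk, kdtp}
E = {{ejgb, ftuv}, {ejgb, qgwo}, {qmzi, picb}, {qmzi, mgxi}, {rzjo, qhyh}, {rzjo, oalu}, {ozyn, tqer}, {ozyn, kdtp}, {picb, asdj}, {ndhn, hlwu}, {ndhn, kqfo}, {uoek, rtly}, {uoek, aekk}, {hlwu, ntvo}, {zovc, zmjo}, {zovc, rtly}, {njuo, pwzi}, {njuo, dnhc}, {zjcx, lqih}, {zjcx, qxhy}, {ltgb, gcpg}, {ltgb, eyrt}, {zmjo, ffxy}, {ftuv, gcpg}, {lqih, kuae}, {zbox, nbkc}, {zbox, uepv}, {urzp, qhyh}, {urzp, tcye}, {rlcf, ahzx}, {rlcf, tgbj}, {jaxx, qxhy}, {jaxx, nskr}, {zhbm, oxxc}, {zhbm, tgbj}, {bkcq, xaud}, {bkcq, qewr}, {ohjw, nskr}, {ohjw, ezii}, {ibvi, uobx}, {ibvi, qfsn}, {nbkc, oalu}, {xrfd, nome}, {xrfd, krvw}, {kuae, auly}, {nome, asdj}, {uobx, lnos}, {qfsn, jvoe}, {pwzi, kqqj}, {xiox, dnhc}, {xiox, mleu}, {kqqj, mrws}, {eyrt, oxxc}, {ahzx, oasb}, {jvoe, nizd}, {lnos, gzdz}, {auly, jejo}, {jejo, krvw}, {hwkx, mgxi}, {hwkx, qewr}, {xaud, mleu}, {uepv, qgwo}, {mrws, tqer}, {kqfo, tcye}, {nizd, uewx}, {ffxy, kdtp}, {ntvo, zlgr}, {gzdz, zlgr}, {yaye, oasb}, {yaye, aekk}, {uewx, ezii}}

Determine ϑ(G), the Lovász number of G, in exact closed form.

Vertex mrws has 2 neighbors: kqqj, tqer.
N(urzp) = {qhyh, tcye}, |N(urzp)| = 2.
Vertex ltgb has 2 neighbors: gcpg, eyrt.
deg(jaxx) = 2; N(jaxx) = {qxhy, nskr}.
71-vertex 2-regular graph: the odd cycle C_{71}.
A has 36 distinct eigenvalues ≈ [2.0, 1.99217, 1.96876, 1.92993, 1.876, 1.80739, 1.72463, 1.62837, 1.51937, 1.39848, 1.26665, 1.1249, 0.97435, 0.81617, 0.6516, 0.48194, 0.3085, 0.13265, -0.04424, -0.22079, -0.3956, -0.56732, -0.7346, -0.89613, -1.05065, -1.19694, -1.33387, -1.46036, -1.57542, -1.67814, -1.76774, -1.8435, -1.90483, -1.95125, -1.98241, -1.99804].
ϑ = −N·λ_min/(λ_max−λ_min) = −71·(-2*cos(pi/71))/(2−(-2*cos(pi/71))) = 71*cos(pi/71)/(cos(pi/71) + 1).
Numerically 35.482618264.
Check 35 ≤ 71*cos(pi/71)/(cos(pi/71) + 1) ≤ 36: both strict.

71*cos(pi/71)/(cos(pi/71) + 1)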